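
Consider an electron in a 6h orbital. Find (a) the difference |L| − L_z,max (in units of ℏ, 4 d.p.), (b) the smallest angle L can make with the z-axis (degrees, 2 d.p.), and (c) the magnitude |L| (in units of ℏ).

For 6h, l = 5.
|L| − L_z,max = (√30 − 5)ℏ ≈ 0.4772ℏ.
cos θ_min = 5/√30, so θ_min ≈ 24.09°.
|L| = ℏ√(5·6) = √30 ℏ ≈ 5.477ℏ.

|L|−L_z,max ≈ 0.4772ℏ; θ_min ≈ 24.09°; |L| = √30 ℏ ≈ 5.477ℏ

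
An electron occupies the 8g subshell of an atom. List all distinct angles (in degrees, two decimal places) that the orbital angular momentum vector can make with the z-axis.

8g means n = 8, l = 4.
|L|² = l(l+1)ℏ² = 20ℏ², so |L| = 2√5 ℏ.
cos θ = m_l/√20 for each m_l ∈ {-4, -3, -2, -1, 0, 1, 2, 3, 4}.

θ ∈ {26.57°, 47.87°, 63.43°, 77.08°, 90.00°, 102.92°, 116.57°, 132.13°, 153.43°}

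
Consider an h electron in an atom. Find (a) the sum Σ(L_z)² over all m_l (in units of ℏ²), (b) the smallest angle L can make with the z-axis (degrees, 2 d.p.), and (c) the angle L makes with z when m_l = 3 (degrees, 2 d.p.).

Σ(L_z)² = 110 ℏ²; θ_min ≈ 24.09°; θ(m_l=3) ≈ 56.79°

For an h orbital, l = 5.
Σ m_l² = 110, so Σ(L_z)² = 110 ℏ².
cos θ_min = 5/√30, so θ_min ≈ 24.09°.
For m_l = 3: cos θ = 3/√30, θ ≈ 56.79°.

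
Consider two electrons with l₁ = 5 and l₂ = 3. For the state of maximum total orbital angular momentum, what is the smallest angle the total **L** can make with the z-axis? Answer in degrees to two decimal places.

Angular momentum addition gives L = |l₁ − l₂|, …, l₁ + l₂.
Allowed values: L = 2, 3, 4, 5, 6, 7, 8.
The maximum is L = 8, with |L_tot| = ℏ√(8·9) = 6√2 ℏ.
The minimum angle with z is arccos(8/√72) ≈ 19.47°.

θ_min ≈ 19.47°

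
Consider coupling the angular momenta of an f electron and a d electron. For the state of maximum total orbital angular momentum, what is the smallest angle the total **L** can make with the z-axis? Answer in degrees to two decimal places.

Angular momentum addition gives L = |l₁ − l₂|, …, l₁ + l₂.
L ∈ {1, 2, 3, 4, 5}.
The maximum is L = 5, with |L_tot| = ℏ√(5·6) = √30 ℏ.
The minimum angle with z is arccos(5/√30) ≈ 24.09°.

θ_min ≈ 24.09°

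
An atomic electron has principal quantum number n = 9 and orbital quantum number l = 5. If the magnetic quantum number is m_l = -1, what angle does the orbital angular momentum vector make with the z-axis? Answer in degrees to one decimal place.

θ ≈ 100.5°

|L|² = l(l+1)ℏ² = 30ℏ², so |L| = √30 ℏ.
L_z = m_l ℏ = −1ℏ.
cos θ = L_z/|L| = -1/√30, so θ ≈ 100.5°.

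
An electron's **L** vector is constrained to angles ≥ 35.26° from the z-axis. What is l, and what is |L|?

At minimum angle, m_l = l, so cos θ = l/√(l(l+1)); cos²θ = l/(l+1) = 0.6667.
l = cos²θ/sin²θ ≈ 2.
Then |L| = ℏ√(2·3) = √6 ℏ.

l = 2, |L| = √6 ℏ ≈ 2.449ℏ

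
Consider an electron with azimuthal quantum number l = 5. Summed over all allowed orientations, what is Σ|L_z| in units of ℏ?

m_l runs from −5 to 5, i.e. {-5, -4, -3, -2, -1, 0, 1, 2, 3, 4, 5}.
Σ|m_l| = 2(1+2+…+5) = 30.

Σ|L_z| = 30 ℏ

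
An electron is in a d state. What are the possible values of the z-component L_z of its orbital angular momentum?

L_z ∈ {−2ℏ, −ℏ, 0, ℏ, 2ℏ}

A d state has l = 2.
L_z = m_l ℏ with m_l ranging from −l to +l in integer steps.
For l = 2: m_l ∈ {-2, -1, 0, 1, 2}.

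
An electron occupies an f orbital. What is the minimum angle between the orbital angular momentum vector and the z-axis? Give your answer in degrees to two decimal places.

θ_min ≈ 30.00°

For an f orbital, l = 3.
|L| = √(l(l+1)) ℏ = 2√3 ℏ.
The smallest angle corresponds to the largest L_z, i.e. m_l = l = 3, giving L_z = 3ℏ.
cos θ_min = 3/√12, so θ_min ≈ 30.00°.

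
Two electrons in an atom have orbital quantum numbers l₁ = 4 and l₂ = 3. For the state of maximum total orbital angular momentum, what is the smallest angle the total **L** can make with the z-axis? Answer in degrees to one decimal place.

θ_min ≈ 20.7°

L runs from |4 − 3| = 1 to 4 + 3 = 7.
Allowed values: L = 1, 2, 3, 4, 5, 6, 7.
The maximum is L = 7, with |L_tot| = ℏ√(7·8) = 2√14 ℏ.
The minimum angle with z is arccos(7/√56) ≈ 20.7°.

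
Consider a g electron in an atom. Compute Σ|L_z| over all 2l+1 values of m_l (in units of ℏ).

Σ|L_z| = 20 ℏ

G corresponds to l = 4.
m_l ∈ {-4, -3, -2, -1, 0, 1, 2, 3, 4}.
Σ|m_l| = l(l+1) = 20.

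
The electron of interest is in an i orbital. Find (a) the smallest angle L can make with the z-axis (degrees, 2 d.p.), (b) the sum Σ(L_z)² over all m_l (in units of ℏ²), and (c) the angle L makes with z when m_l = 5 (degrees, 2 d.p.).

For an i orbital, l = 6.
cos θ_min = 6/√42, so θ_min ≈ 22.21°.
Σ m_l² = 182, so Σ(L_z)² = 182 ℏ².
For m_l = 5: cos θ = 5/√42, θ ≈ 39.51°.

θ_min ≈ 22.21°; Σ(L_z)² = 182 ℏ²; θ(m_l=5) ≈ 39.51°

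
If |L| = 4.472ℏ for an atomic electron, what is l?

l = 4

Since |L|² = l(l+1)ℏ², l(l+1) = 20.
Solving: l = 4.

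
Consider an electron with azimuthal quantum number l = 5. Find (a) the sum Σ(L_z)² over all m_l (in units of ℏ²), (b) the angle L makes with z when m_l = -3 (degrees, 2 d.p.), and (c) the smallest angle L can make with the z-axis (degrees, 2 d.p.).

Σ m_l² = 110, so Σ(L_z)² = 110 ℏ².
For m_l = -3: cos θ = -3/√30, θ ≈ 123.21°.
cos θ_min = 5/√30, so θ_min ≈ 24.09°.

Σ(L_z)² = 110 ℏ²; θ(m_l=-3) ≈ 123.21°; θ_min ≈ 24.09°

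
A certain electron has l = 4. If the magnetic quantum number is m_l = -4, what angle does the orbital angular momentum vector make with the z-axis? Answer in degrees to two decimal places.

θ ≈ 153.43°

|L| = ℏ√(l(l+1)) = 2√5 ℏ.
L_z = m_l ℏ = −4ℏ.
cos θ = L_z/|L| = -4/√20, so θ ≈ 153.43°.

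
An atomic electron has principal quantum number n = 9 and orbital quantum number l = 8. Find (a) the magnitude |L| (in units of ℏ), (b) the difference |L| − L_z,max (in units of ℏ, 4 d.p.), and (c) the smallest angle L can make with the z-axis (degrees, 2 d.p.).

|L| = ℏ√(8·9) = 6√2 ℏ ≈ 8.485ℏ.
|L| − L_z,max = (6√2 − 8)ℏ ≈ 0.4853ℏ.
cos θ_min = 8/√72, so θ_min ≈ 19.47°.

|L| = 6√2 ℏ ≈ 8.485ℏ; |L|−L_z,max ≈ 0.4853ℏ; θ_min ≈ 19.47°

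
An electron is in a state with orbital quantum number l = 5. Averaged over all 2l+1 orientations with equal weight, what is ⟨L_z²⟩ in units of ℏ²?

The allowed m_l values are -5, -4, -3, -2, -1, 0, 1, 2, 3, 4, 5.
⟨L_z²⟩ = ℏ²·(Σ m_l²)/(2l+1) = ℏ²·110/11 = 10ℏ².

⟨L_z²⟩ = 10 ℏ²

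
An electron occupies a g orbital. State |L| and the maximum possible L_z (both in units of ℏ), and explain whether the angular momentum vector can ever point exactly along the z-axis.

The letter g corresponds to l = 4.
|L| = 2√5 ℏ ≈ 4.4721ℏ, while L_z,max = lℏ = 4ℏ.
Since |L| > L_z,max, the vector can never point exactly along z; the closest it comes is θ_min = arccos(4/√20) ≈ 26.6°.

No: L_z,max = 4ℏ < |L| = 2√5 ℏ ≈ 4.472ℏ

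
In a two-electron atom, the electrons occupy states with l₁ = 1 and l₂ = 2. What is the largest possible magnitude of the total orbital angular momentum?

|L_tot|_max = 2√3 ℏ ≈ 3.464ℏ

By the triangle rule, |l₁ − l₂| ≤ L ≤ l₁ + l₂.
L ∈ {1, 2, 3}.
The largest magnitude corresponds to L = 3: |L_tot| = ℏ√(3·4) = 2√3 ℏ.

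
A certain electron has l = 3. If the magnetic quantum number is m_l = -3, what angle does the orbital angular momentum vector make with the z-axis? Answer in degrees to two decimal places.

|L| = √(l(l+1)) ℏ = 2√3 ℏ.
L_z = m_l ℏ = −3ℏ.
cos θ = L_z/|L| = -3/√12, so θ ≈ 150.00°.

θ ≈ 150.00°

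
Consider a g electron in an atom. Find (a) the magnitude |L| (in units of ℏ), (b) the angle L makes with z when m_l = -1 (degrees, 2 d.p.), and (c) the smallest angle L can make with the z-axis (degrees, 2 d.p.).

For a g orbital, l = 4.
|L| = ℏ√(4·5) = 2√5 ℏ ≈ 4.472ℏ.
For m_l = -1: cos θ = -1/√20, θ ≈ 102.92°.
cos θ_min = 4/√20, so θ_min ≈ 26.57°.

|L| = 2√5 ℏ ≈ 4.472ℏ; θ(m_l=-1) ≈ 102.92°; θ_min ≈ 26.57°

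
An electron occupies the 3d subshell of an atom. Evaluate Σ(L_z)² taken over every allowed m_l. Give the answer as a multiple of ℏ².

Σ(L_z)² = 10 ℏ²

For 3d, l = 2.
m_l ∈ {-2, -1, 0, 1, 2}.
Σ m_l² = l(l+1)(2l+1)/3 = 2·3·5/3 = 10.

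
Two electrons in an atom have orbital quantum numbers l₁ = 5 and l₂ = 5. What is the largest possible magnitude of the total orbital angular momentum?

|L_tot|_max = √110 ℏ ≈ 10.488ℏ

L runs from |5 − 5| = 0 to 5 + 5 = 10.
Allowed values: L = 0, 1, 2, 3, 4, 5, 6, 7, 8, 9, 10.
The largest magnitude corresponds to L = 10: |L_tot| = ℏ√(10·11) = √110 ℏ.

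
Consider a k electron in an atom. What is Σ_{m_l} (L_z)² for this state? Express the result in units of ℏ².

For a k orbital, l = 7.
The allowed m_l values are -7, -6, -5, -4, -3, -2, -1, 0, 1, 2, 3, 4, 5, 6, 7.
Σ m_l² = 2·(1 + 4 + 9 + 16 + 25 + 36 + 49) = 280.

Σ(L_z)² = 280 ℏ²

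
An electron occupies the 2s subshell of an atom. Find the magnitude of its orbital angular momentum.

The 2s subshell has l = 0.
|L| = ℏ√(l(l+1)) = ℏ√0 = 0

|L| = 0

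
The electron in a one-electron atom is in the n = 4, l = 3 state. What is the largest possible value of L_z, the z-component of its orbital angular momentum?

L_z = m_l ℏ with m_l ∈ {−3, …, 3}; the maximum is m_l = 3.

L_z,max = 3ℏ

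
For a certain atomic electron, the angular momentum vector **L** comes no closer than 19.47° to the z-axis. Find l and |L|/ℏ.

cos²θ_min = l/(l+1) = 0.8889.
Thus l = 0.8889/(1 − 0.8889) ≈ 8.
Then |L| = ℏ√(8·9) = 6√2 ℏ.

l = 8, |L| = 6√2 ℏ ≈ 8.485ℏ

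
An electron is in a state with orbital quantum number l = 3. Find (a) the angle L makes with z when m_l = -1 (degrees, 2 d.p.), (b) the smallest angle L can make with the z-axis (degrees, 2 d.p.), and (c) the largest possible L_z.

For m_l = -1: cos θ = -1/√12, θ ≈ 106.78°.
cos θ_min = 3/√12, so θ_min ≈ 30.00°.
L_z,max = lℏ = 3ℏ.

θ(m_l=-1) ≈ 106.78°; θ_min ≈ 30.00°; L_z,max = 3ℏ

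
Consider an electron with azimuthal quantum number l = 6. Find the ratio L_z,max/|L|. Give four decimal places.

L_z,max/|L| = 0.9258

|L| = √42 ℏ ≈ 6.4807ℏ, while L_z,max = lℏ = 6ℏ.
L_z,max/|L| = 6/√42 = 0.9258.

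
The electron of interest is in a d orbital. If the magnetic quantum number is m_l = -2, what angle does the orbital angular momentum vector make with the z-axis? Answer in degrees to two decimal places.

The letter d corresponds to l = 2.
|L| = √(l(l+1)) ℏ = √6 ℏ.
L_z = m_l ℏ = −2ℏ.
cos θ = L_z/|L| = -2/√6, so θ ≈ 144.74°.

θ ≈ 144.74°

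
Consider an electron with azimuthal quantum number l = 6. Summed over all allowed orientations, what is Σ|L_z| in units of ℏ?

Σ|L_z| = 42 ℏ

The allowed m_l values are -6, -5, -4, -3, -2, -1, 0, 1, 2, 3, 4, 5, 6.
Σ|m_l| = l(l+1) = 42.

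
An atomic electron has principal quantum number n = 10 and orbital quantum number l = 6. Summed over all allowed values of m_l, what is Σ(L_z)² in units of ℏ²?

Σ(L_z)² = 182 ℏ²

m_l ∈ {-6, -5, -4, -3, -2, -1, 0, 1, 2, 3, 4, 5, 6}.
Σ m_l² = 2·(1 + 4 + 9 + 16 + 25 + 36) = 182.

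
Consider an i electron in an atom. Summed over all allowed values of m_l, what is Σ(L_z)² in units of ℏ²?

Σ(L_z)² = 182 ℏ²

An i state has l = 6.
The allowed m_l values are -6, -5, -4, -3, -2, -1, 0, 1, 2, 3, 4, 5, 6.
Summing m² from −6 to 6: Σ m_l² = 182.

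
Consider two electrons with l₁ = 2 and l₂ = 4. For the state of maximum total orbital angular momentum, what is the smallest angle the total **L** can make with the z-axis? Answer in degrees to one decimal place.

The total orbital quantum number L ranges from |l₁ − l₂| to l₁ + l₂ in integer steps.
Allowed values: L = 2, 3, 4, 5, 6.
The maximum is L = 6, with |L_tot| = ℏ√(6·7) = √42 ℏ.
The minimum angle with z is arccos(6/√42) ≈ 22.2°.

θ_min ≈ 22.2°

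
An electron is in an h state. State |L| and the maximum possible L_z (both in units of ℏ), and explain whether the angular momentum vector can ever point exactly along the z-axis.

H corresponds to l = 5.
|L| = √30 ℏ ≈ 5.4772ℏ, while L_z,max = lℏ = 5ℏ.
Since |L| > L_z,max, the vector can never point exactly along z; the closest it comes is θ_min = arccos(5/√30) ≈ 24.1°.

No: L_z,max = 5ℏ < |L| = √30 ℏ ≈ 5.477ℏ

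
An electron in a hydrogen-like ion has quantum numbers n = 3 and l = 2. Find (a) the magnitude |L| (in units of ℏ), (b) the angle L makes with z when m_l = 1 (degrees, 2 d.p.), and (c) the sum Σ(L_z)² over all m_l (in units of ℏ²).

|L| = √6 ℏ ≈ 2.449ℏ; θ(m_l=1) ≈ 65.91°; Σ(L_z)² = 10 ℏ²

|L| = ℏ√(2·3) = √6 ℏ ≈ 2.449ℏ.
For m_l = 1: cos θ = 1/√6, θ ≈ 65.91°.
Σ m_l² = 10, so Σ(L_z)² = 10 ℏ².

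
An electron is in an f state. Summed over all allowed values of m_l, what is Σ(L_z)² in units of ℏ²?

An f state has l = 3.
The allowed m_l values are -3, -2, -1, 0, 1, 2, 3.
Summing m² from −3 to 3: Σ m_l² = 28.

Σ(L_z)² = 28 ℏ²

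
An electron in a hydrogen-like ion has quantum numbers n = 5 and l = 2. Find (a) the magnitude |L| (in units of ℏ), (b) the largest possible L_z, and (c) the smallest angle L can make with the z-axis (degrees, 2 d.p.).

|L| = √6 ℏ ≈ 2.449ℏ; L_z,max = 2ℏ; θ_min ≈ 35.26°

|L| = ℏ√(2·3) = √6 ℏ ≈ 2.449ℏ.
L_z,max = lℏ = 2ℏ.
cos θ_min = 2/√6, so θ_min ≈ 35.26°.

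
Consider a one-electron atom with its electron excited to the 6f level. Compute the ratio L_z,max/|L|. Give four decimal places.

The 6f level has l = 3.
|L| = 2√3 ℏ ≈ 3.4641ℏ, while L_z,max = lℏ = 3ℏ.
L_z,max/|L| = 3/√12 = 0.8660.

L_z,max/|L| = 0.8660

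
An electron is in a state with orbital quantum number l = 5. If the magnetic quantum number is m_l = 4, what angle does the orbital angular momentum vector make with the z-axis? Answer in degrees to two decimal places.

|L| = ℏ√(l(l+1)) = √30 ℏ.
L_z = m_l ℏ = 4ℏ.
cos θ = L_z/|L| = 4/√30, so θ ≈ 43.09°.

θ ≈ 43.09°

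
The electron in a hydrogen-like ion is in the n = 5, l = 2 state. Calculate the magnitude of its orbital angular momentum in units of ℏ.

|L| = √6 ℏ ≈ 2.449ℏ

|L| = ℏ√(l(l+1)) = ℏ√(2·3) = √6 ℏ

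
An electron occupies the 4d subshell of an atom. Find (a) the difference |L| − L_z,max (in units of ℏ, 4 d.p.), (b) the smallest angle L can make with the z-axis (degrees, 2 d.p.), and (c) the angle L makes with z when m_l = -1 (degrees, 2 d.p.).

The 4d subshell has l = 2.
|L| − L_z,max = (√6 − 2)ℏ ≈ 0.4495ℏ.
cos θ_min = 2/√6, so θ_min ≈ 35.26°.
For m_l = -1: cos θ = -1/√6, θ ≈ 114.09°.

|L|−L_z,max ≈ 0.4495ℏ; θ_min ≈ 35.26°; θ(m_l=-1) ≈ 114.09°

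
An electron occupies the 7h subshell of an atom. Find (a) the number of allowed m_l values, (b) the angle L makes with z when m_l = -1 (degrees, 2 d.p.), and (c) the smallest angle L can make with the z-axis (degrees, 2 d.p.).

11 values; θ(m_l=-1) ≈ 100.52°; θ_min ≈ 24.09°

For 7h, l = 5.
There are 2l+1 = 11 values of m_l.
For m_l = -1: cos θ = -1/√30, θ ≈ 100.52°.
cos θ_min = 5/√30, so θ_min ≈ 24.09°.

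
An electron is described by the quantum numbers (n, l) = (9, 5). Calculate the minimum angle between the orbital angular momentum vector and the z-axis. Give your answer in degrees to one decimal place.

|L| = √(l(l+1)) ℏ = √30 ℏ.
The smallest angle corresponds to the largest L_z, i.e. m_l = l = 5, giving L_z = 5ℏ.
cos θ_min = 5/√30, so θ_min ≈ 24.1°.

θ_min ≈ 24.1°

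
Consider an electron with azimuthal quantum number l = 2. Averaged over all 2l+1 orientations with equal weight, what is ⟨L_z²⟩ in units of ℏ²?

m_l runs from −2 to 2, i.e. {-2, -1, 0, 1, 2}.
Average of L_z² over 5 states: 10/5 ℏ² = 2 ℏ².

⟨L_z²⟩ = 2 ℏ²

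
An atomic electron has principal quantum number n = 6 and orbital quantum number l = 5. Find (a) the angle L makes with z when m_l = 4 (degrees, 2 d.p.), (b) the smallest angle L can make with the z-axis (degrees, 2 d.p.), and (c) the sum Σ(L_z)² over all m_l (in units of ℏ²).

θ(m_l=4) ≈ 43.09°; θ_min ≈ 24.09°; Σ(L_z)² = 110 ℏ²

For m_l = 4: cos θ = 4/√30, θ ≈ 43.09°.
cos θ_min = 5/√30, so θ_min ≈ 24.09°.
Σ m_l² = 110, so Σ(L_z)² = 110 ℏ².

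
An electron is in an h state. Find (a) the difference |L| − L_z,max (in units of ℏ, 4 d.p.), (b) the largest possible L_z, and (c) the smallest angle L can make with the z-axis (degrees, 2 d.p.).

|L|−L_z,max ≈ 0.4772ℏ; L_z,max = 5ℏ; θ_min ≈ 24.09°

For an h orbital, l = 5.
|L| − L_z,max = (√30 − 5)ℏ ≈ 0.4772ℏ.
L_z,max = lℏ = 5ℏ.
cos θ_min = 5/√30, so θ_min ≈ 24.09°.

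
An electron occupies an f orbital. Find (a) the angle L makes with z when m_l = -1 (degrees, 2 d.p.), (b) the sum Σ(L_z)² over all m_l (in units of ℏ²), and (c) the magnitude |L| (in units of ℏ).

θ(m_l=-1) ≈ 106.78°; Σ(L_z)² = 28 ℏ²; |L| = 2√3 ℏ ≈ 3.464ℏ

For an f orbital, l = 3.
For m_l = -1: cos θ = -1/√12, θ ≈ 106.78°.
Σ m_l² = 28, so Σ(L_z)² = 28 ℏ².
|L| = ℏ√(3·4) = 2√3 ℏ ≈ 3.464ℏ.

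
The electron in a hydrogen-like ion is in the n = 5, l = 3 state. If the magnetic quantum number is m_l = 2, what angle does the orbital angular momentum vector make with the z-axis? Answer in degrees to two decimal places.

θ ≈ 54.74°

|L|² = l(l+1)ℏ² = 12ℏ², so |L| = 2√3 ℏ.
L_z = m_l ℏ = 2ℏ.
cos θ = L_z/|L| = 2/√12, so θ ≈ 54.74°.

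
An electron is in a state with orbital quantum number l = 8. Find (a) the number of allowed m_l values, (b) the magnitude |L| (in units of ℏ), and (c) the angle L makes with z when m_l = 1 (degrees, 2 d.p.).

17 values; |L| = 6√2 ℏ ≈ 8.485ℏ; θ(m_l=1) ≈ 83.23°

There are 2l+1 = 17 values of m_l.
|L| = ℏ√(8·9) = 6√2 ℏ ≈ 8.485ℏ.
For m_l = 1: cos θ = 1/√72, θ ≈ 83.23°.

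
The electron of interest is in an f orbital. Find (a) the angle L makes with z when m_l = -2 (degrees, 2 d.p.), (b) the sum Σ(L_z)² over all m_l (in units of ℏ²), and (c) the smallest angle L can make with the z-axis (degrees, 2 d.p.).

θ(m_l=-2) ≈ 125.26°; Σ(L_z)² = 28 ℏ²; θ_min ≈ 30.00°

An f state has l = 3.
For m_l = -2: cos θ = -2/√12, θ ≈ 125.26°.
Σ m_l² = 28, so Σ(L_z)² = 28 ℏ².
cos θ_min = 3/√12, so θ_min ≈ 30.00°.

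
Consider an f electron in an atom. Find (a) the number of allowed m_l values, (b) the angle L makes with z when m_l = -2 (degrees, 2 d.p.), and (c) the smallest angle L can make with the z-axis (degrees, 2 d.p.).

7 values; θ(m_l=-2) ≈ 125.26°; θ_min ≈ 30.00°

F corresponds to l = 3.
There are 2l+1 = 7 values of m_l.
For m_l = -2: cos θ = -2/√12, θ ≈ 125.26°.
cos θ_min = 3/√12, so θ_min ≈ 30.00°.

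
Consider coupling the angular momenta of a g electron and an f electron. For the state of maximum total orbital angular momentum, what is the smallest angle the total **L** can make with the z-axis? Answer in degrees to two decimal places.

Angular momentum addition gives L = |l₁ − l₂|, …, l₁ + l₂.
Allowed values: L = 1, 2, 3, 4, 5, 6, 7.
The maximum is L = 7, with |L_tot| = ℏ√(7·8) = 2√14 ℏ.
The minimum angle with z is arccos(7/√56) ≈ 20.70°.

θ_min ≈ 20.70°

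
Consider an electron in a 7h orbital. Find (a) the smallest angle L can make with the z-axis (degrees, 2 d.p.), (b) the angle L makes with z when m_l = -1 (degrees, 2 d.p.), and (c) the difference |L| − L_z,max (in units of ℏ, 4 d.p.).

The 7h subshell has l = 5.
cos θ_min = 5/√30, so θ_min ≈ 24.09°.
For m_l = -1: cos θ = -1/√30, θ ≈ 100.52°.
|L| − L_z,max = (√30 − 5)ℏ ≈ 0.4772ℏ.

θ_min ≈ 24.09°; θ(m_l=-1) ≈ 100.52°; |L|−L_z,max ≈ 0.4772ℏ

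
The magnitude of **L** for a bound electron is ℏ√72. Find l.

l = 8

Since |L|² = l(l+1)ℏ², l(l+1) = 72.
Solving: l = 8.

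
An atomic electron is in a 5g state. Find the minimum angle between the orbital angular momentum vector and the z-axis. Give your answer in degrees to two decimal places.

θ_min ≈ 26.57°

The 5g subshell has l = 4.
|L|² = l(l+1)ℏ² = 20ℏ², so |L| = 2√5 ℏ.
The smallest angle corresponds to the largest L_z, i.e. m_l = l = 4, giving L_z = 4ℏ.
cos θ_min = 4/√20, so θ_min ≈ 26.57°.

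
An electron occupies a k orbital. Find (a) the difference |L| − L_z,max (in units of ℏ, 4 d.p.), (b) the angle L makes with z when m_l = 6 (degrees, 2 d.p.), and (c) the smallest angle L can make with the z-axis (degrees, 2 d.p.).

|L|−L_z,max ≈ 0.4833ℏ; θ(m_l=6) ≈ 36.70°; θ_min ≈ 20.70°

A k state has l = 7.
|L| − L_z,max = (2√14 − 7)ℏ ≈ 0.4833ℏ.
For m_l = 6: cos θ = 6/√56, θ ≈ 36.70°.
cos θ_min = 7/√56, so θ_min ≈ 20.70°.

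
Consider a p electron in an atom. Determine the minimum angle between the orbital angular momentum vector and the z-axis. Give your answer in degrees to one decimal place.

θ_min ≈ 45.0°

The letter p corresponds to l = 1.
|L| = √(l(l+1)) ℏ = √2 ℏ.
The smallest angle corresponds to the largest L_z, i.e. m_l = l = 1, giving L_z = 1ℏ.
cos θ_min = 1/√2, so θ_min ≈ 45.0°.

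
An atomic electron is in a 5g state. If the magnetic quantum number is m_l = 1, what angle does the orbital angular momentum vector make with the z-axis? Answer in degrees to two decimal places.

5g means n = 5, l = 4.
|L| = √(l(l+1)) ℏ = 2√5 ℏ.
L_z = m_l ℏ = 1ℏ.
cos θ = L_z/|L| = 1/√20, so θ ≈ 77.08°.

θ ≈ 77.08°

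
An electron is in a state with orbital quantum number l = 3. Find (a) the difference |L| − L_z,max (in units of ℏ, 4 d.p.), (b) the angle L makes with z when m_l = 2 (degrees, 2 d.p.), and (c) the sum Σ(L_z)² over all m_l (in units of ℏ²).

|L|−L_z,max ≈ 0.4641ℏ; θ(m_l=2) ≈ 54.74°; Σ(L_z)² = 28 ℏ²

|L| − L_z,max = (2√3 − 3)ℏ ≈ 0.4641ℏ.
For m_l = 2: cos θ = 2/√12, θ ≈ 54.74°.
Σ m_l² = 28, so Σ(L_z)² = 28 ℏ².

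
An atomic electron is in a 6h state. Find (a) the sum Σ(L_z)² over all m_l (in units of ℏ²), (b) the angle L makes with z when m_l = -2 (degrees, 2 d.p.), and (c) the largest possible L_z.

6h means n = 6, l = 5.
Σ m_l² = 110, so Σ(L_z)² = 110 ℏ².
For m_l = -2: cos θ = -2/√30, θ ≈ 111.42°.
L_z,max = lℏ = 5ℏ.

Σ(L_z)² = 110 ℏ²; θ(m_l=-2) ≈ 111.42°; L_z,max = 5ℏ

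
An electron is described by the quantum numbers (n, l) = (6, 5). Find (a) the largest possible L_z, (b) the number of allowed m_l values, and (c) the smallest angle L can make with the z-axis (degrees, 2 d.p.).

L_z,max = lℏ = 5ℏ.
There are 2l+1 = 11 values of m_l.
cos θ_min = 5/√30, so θ_min ≈ 24.09°.

L_z,max = 5ℏ; 11 values; θ_min ≈ 24.09°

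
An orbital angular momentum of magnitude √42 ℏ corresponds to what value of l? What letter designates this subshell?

(|L|/ℏ)² = l(l+1) = 42.
The positive root is l = 6.

l = 6 (i orbital)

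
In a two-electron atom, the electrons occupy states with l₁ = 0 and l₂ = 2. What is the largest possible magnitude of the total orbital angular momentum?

By the triangle rule, |l₁ − l₂| ≤ L ≤ l₁ + l₂.
L ∈ {2}.
The largest magnitude corresponds to L = 2: |L_tot| = ℏ√(2·3) = √6 ℏ.

|L_tot|_max = √6 ℏ ≈ 2.449ℏ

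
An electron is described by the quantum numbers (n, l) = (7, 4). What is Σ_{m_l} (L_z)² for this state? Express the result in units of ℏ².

m_l ∈ {-4, -3, -2, -1, 0, 1, 2, 3, 4}.
Σ m_l² = l(l+1)(2l+1)/3 = 4·5·9/3 = 60.

Σ(L_z)² = 60 ℏ²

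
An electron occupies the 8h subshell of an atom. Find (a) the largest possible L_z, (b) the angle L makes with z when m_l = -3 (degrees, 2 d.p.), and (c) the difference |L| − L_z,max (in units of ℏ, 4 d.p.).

L_z,max = 5ℏ; θ(m_l=-3) ≈ 123.21°; |L|−L_z,max ≈ 0.4772ℏ

The 8h subshell has l = 5.
L_z,max = lℏ = 5ℏ.
For m_l = -3: cos θ = -3/√30, θ ≈ 123.21°.
|L| − L_z,max = (√30 − 5)ℏ ≈ 0.4772ℏ.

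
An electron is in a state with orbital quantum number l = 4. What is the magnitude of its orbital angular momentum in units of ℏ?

|L| = 2√5 ℏ ≈ 4.472ℏ

|L| = ℏ√(l(l+1)) = ℏ√(4·5) = 2√5 ℏ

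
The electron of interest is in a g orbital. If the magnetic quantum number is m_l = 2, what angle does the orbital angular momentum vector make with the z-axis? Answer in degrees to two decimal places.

The letter g corresponds to l = 4.
|L| = ℏ√(l(l+1)) = 2√5 ℏ.
L_z = m_l ℏ = 2ℏ.
cos θ = L_z/|L| = 2/√20, so θ ≈ 63.43°.

θ ≈ 63.43°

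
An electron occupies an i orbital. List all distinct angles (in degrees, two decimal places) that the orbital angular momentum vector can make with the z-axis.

An i state has l = 6.
|L|² = l(l+1)ℏ² = 42ℏ², so |L| = √42 ℏ.
cos θ = m_l/√42 for each m_l ∈ {-6, -5, -4, -3, -2, -1, 0, 1, 2, 3, 4, 5, 6}.

θ ∈ {22.21°, 39.51°, 51.89°, 62.42°, 72.02°, 81.12°, 90.00°, 98.88°, 107.98°, 117.58°, 128.11°, 140.49°, 157.79°}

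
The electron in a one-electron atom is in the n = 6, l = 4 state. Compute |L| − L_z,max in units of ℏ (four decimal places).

|L| − L_z,max ≈ 0.4721ℏ

|L| = 2√5 ℏ ≈ 4.4721ℏ, while L_z,max = lℏ = 4ℏ.
The difference is (2√5 − 4)ℏ ≈ 0.4721ℏ.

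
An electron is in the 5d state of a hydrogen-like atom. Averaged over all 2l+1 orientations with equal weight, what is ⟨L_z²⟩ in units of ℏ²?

5d means n = 5, l = 2.
The allowed m_l values are -2, -1, 0, 1, 2.
⟨L_z²⟩ = ℏ²·l(l+1)/3 = 2ℏ².

⟨L_z²⟩ = 2 ℏ²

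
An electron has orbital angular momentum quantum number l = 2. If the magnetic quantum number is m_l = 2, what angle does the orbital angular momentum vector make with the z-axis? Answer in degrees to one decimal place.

θ ≈ 35.3°

|L| = ℏ√(l(l+1)) = √6 ℏ.
L_z = m_l ℏ = 2ℏ.
cos θ = L_z/|L| = 2/√6, so θ ≈ 35.3°.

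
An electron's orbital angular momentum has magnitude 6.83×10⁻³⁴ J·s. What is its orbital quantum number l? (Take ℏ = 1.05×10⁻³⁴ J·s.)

In units of ℏ, |L| ≈ 6.505.
(|L|/ℏ)² = l(l+1) ≈ 42.31 ⇒ l = 6.

l = 6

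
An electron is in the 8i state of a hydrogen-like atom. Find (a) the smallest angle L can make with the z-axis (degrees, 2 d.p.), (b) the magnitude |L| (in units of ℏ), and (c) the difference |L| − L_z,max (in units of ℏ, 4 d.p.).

θ_min ≈ 22.21°; |L| = √42 ℏ ≈ 6.481ℏ; |L|−L_z,max ≈ 0.4807ℏ

The 8i subshell has l = 6.
cos θ_min = 6/√42, so θ_min ≈ 22.21°.
|L| = ℏ√(6·7) = √42 ℏ ≈ 6.481ℏ.
|L| − L_z,max = (√42 − 6)ℏ ≈ 0.4807ℏ.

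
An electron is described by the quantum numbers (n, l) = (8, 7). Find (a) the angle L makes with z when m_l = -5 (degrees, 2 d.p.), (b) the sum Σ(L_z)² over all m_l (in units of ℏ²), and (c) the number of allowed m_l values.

For m_l = -5: cos θ = -5/√56, θ ≈ 131.92°.
Σ m_l² = 280, so Σ(L_z)² = 280 ℏ².
There are 2l+1 = 15 values of m_l.

θ(m_l=-5) ≈ 131.92°; Σ(L_z)² = 280 ℏ²; 15 values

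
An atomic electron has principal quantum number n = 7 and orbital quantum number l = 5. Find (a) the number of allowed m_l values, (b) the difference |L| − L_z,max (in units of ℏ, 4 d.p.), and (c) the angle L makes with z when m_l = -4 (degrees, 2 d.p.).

There are 2l+1 = 11 values of m_l.
|L| − L_z,max = (√30 − 5)ℏ ≈ 0.4772ℏ.
For m_l = -4: cos θ = -4/√30, θ ≈ 136.91°.

11 values; |L|−L_z,max ≈ 0.4772ℏ; θ(m_l=-4) ≈ 136.91°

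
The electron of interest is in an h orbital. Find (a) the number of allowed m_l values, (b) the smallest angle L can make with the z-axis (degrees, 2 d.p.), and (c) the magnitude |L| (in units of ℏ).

The letter h corresponds to l = 5.
There are 2l+1 = 11 values of m_l.
cos θ_min = 5/√30, so θ_min ≈ 24.09°.
|L| = ℏ√(5·6) = √30 ℏ ≈ 5.477ℏ.

11 values; θ_min ≈ 24.09°; |L| = √30 ℏ ≈ 5.477ℏ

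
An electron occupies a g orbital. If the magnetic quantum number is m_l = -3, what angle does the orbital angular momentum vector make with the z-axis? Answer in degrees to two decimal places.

A g state has l = 4.
|L|² = l(l+1)ℏ² = 20ℏ², so |L| = 2√5 ℏ.
L_z = m_l ℏ = −3ℏ.
cos θ = L_z/|L| = -3/√20, so θ ≈ 132.13°.

θ ≈ 132.13°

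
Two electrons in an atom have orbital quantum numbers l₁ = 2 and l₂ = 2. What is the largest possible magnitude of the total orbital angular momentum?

|L_tot|_max = 2√5 ℏ ≈ 4.472ℏ

The total orbital quantum number L ranges from |l₁ − l₂| to l₁ + l₂ in integer steps.
L ∈ {0, 1, 2, 3, 4}.
The largest magnitude corresponds to L = 4: |L_tot| = ℏ√(4·5) = 2√5 ℏ.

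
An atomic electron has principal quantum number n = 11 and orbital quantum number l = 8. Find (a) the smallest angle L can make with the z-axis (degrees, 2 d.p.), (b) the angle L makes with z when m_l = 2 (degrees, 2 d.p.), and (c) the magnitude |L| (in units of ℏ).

cos θ_min = 8/√72, so θ_min ≈ 19.47°.
For m_l = 2: cos θ = 2/√72, θ ≈ 76.37°.
|L| = ℏ√(8·9) = 6√2 ℏ ≈ 8.485ℏ.

θ_min ≈ 19.47°; θ(m_l=2) ≈ 76.37°; |L| = 6√2 ℏ ≈ 8.485ℏ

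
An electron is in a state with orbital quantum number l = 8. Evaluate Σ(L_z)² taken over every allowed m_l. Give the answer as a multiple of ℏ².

Σ(L_z)² = 408 ℏ²

m_l runs from −8 to 8, i.e. {-8, -7, -6, -5, -4, -3, -2, -1, 0, 1, 2, 3, 4, 5, 6, 7, 8}.
Summing m² from −8 to 8: Σ m_l² = 408.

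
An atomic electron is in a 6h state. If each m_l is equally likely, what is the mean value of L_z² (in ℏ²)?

6h means n = 6, l = 5.
m_l runs from −5 to 5, i.e. {-5, -4, -3, -2, -1, 0, 1, 2, 3, 4, 5}.
⟨L_z²⟩ = ℏ²·(Σ m_l²)/(2l+1) = ℏ²·110/11 = 10ℏ².

⟨L_z²⟩ = 10 ℏ²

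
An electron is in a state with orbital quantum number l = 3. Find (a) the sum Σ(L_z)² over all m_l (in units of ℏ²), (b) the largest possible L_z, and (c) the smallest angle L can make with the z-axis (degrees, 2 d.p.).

Σ(L_z)² = 28 ℏ²; L_z,max = 3ℏ; θ_min ≈ 30.00°

Σ m_l² = 28, so Σ(L_z)² = 28 ℏ².
L_z,max = lℏ = 3ℏ.
cos θ_min = 3/√12, so θ_min ≈ 30.00°.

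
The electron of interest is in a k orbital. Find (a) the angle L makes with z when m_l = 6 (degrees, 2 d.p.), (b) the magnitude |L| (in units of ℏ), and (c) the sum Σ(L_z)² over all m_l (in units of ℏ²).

For a k orbital, l = 7.
For m_l = 6: cos θ = 6/√56, θ ≈ 36.70°.
|L| = ℏ√(7·8) = 2√14 ℏ ≈ 7.483ℏ.
Σ m_l² = 280, so Σ(L_z)² = 280 ℏ².

θ(m_l=6) ≈ 36.70°; |L| = 2√14 ℏ ≈ 7.483ℏ; Σ(L_z)² = 280 ℏ²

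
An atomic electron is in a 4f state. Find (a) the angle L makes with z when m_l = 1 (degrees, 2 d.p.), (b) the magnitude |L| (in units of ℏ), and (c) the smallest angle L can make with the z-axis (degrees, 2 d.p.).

θ(m_l=1) ≈ 73.22°; |L| = 2√3 ℏ ≈ 3.464ℏ; θ_min ≈ 30.00°

4f means n = 4, l = 3.
For m_l = 1: cos θ = 1/√12, θ ≈ 73.22°.
|L| = ℏ√(3·4) = 2√3 ℏ ≈ 3.464ℏ.
cos θ_min = 3/√12, so θ_min ≈ 30.00°.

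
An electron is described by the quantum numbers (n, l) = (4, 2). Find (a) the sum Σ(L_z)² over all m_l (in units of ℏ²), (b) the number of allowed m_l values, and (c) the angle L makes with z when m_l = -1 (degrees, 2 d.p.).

Σ m_l² = 10, so Σ(L_z)² = 10 ℏ².
There are 2l+1 = 5 values of m_l.
For m_l = -1: cos θ = -1/√6, θ ≈ 114.09°.

Σ(L_z)² = 10 ℏ²; 5 values; θ(m_l=-1) ≈ 114.09°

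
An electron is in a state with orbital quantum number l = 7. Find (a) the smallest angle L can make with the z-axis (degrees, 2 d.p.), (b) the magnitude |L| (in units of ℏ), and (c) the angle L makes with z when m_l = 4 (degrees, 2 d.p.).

θ_min ≈ 20.70°; |L| = 2√14 ℏ ≈ 7.483ℏ; θ(m_l=4) ≈ 57.69°

cos θ_min = 7/√56, so θ_min ≈ 20.70°.
|L| = ℏ√(7·8) = 2√14 ℏ ≈ 7.483ℏ.
For m_l = 4: cos θ = 4/√56, θ ≈ 57.69°.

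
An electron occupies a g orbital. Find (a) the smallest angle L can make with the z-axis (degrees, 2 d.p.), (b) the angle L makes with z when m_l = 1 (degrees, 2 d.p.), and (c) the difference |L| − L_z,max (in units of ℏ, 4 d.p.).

θ_min ≈ 26.57°; θ(m_l=1) ≈ 77.08°; |L|−L_z,max ≈ 0.4721ℏ

A g state has l = 4.
cos θ_min = 4/√20, so θ_min ≈ 26.57°.
For m_l = 1: cos θ = 1/√20, θ ≈ 77.08°.
|L| − L_z,max = (2√5 − 4)ℏ ≈ 0.4721ℏ.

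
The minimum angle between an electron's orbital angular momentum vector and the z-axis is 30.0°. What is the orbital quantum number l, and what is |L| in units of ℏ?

cos²θ_min = l/(l+1) = 0.7500.
Thus l = 0.7500/(1 − 0.7500) ≈ 3.
Then |L| = ℏ√(3·4) = 2√3 ℏ.

l = 3, |L| = 2√3 ℏ ≈ 3.464ℏ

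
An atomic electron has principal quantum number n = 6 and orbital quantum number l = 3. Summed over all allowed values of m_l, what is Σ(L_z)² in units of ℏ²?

Σ(L_z)² = 28 ℏ²

m_l runs from −3 to 3, i.e. {-3, -2, -1, 0, 1, 2, 3}.
Σ m_l² = 2·(1 + 4 + 9) = 28.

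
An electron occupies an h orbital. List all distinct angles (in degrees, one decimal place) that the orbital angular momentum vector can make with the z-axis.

The letter h corresponds to l = 5.
|L|² = l(l+1)ℏ² = 30ℏ², so |L| = √30 ℏ.
cos θ = m_l/√30 for each m_l ∈ {-5, -4, -3, -2, -1, 0, 1, 2, 3, 4, 5}.

θ ∈ {24.1°, 43.1°, 56.8°, 68.6°, 79.5°, 90.0°, 100.5°, 111.4°, 123.2°, 136.9°, 155.9°}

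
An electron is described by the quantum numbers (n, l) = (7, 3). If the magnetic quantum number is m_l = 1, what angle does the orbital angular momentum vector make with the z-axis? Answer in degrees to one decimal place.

|L| = ℏ√(l(l+1)) = 2√3 ℏ.
L_z = m_l ℏ = 1ℏ.
cos θ = L_z/|L| = 1/√12, so θ ≈ 73.2°.

θ ≈ 73.2°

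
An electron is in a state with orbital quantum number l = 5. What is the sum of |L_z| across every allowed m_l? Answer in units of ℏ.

Σ|L_z| = 30 ℏ

m_l ∈ {-5, -4, -3, -2, -1, 0, 1, 2, 3, 4, 5}.
Σ|m_l| = 2(1+2+…+5) = 30.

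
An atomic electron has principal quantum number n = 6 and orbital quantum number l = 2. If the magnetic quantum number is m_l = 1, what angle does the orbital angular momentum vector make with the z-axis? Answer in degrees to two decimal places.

|L| = ℏ√(l(l+1)) = √6 ℏ.
L_z = m_l ℏ = 1ℏ.
cos θ = L_z/|L| = 1/√6, so θ ≈ 65.91°.

θ ≈ 65.91°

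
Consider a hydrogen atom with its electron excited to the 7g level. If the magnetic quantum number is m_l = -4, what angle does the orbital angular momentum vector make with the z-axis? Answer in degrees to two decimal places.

The 7g level has l = 4.
|L|² = l(l+1)ℏ² = 20ℏ², so |L| = 2√5 ℏ.
L_z = m_l ℏ = −4ℏ.
cos θ = L_z/|L| = -4/√20, so θ ≈ 153.43°.

θ ≈ 153.43°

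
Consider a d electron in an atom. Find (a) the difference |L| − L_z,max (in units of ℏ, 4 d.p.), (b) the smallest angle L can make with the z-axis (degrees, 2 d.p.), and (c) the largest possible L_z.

The letter d corresponds to l = 2.
|L| − L_z,max = (√6 − 2)ℏ ≈ 0.4495ℏ.
cos θ_min = 2/√6, so θ_min ≈ 35.26°.
L_z,max = lℏ = 2ℏ.

|L|−L_z,max ≈ 0.4495ℏ; θ_min ≈ 35.26°; L_z,max = 2ℏ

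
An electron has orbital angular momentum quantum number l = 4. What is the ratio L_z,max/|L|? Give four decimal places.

|L| = 2√5 ℏ ≈ 4.4721ℏ, while L_z,max = lℏ = 4ℏ.
L_z,max/|L| = 4/√20 = 0.8944.

L_z,max/|L| = 0.8944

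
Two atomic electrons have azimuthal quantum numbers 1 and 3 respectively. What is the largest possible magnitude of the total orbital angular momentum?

|L_tot|_max = 2√5 ℏ ≈ 4.472ℏ

L runs from |1 − 3| = 2 to 1 + 3 = 4.
L ∈ {2, 3, 4}.
The largest magnitude corresponds to L = 4: |L_tot| = ℏ√(4·5) = 2√5 ℏ.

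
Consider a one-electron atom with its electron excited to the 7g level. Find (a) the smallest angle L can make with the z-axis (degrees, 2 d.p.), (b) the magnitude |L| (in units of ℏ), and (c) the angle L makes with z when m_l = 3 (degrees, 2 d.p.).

The 7g level has l = 4.
cos θ_min = 4/√20, so θ_min ≈ 26.57°.
|L| = ℏ√(4·5) = 2√5 ℏ ≈ 4.472ℏ.
For m_l = 3: cos θ = 3/√20, θ ≈ 47.87°.

θ_min ≈ 26.57°; |L| = 2√5 ℏ ≈ 4.472ℏ; θ(m_l=3) ≈ 47.87°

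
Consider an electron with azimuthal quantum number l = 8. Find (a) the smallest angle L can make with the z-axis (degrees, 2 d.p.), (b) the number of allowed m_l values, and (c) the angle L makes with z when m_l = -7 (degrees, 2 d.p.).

cos θ_min = 8/√72, so θ_min ≈ 19.47°.
There are 2l+1 = 17 values of m_l.
For m_l = -7: cos θ = -7/√72, θ ≈ 145.58°.

θ_min ≈ 19.47°; 17 values; θ(m_l=-7) ≈ 145.58°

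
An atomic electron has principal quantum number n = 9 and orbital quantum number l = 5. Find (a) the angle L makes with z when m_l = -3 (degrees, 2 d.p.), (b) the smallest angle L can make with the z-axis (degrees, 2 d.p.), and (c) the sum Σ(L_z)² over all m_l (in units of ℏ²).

θ(m_l=-3) ≈ 123.21°; θ_min ≈ 24.09°; Σ(L_z)² = 110 ℏ²

For m_l = -3: cos θ = -3/√30, θ ≈ 123.21°.
cos θ_min = 5/√30, so θ_min ≈ 24.09°.
Σ m_l² = 110, so Σ(L_z)² = 110 ℏ².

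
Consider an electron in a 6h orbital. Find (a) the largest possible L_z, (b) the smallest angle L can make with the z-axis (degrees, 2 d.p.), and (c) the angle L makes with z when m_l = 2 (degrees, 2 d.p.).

L_z,max = 5ℏ; θ_min ≈ 24.09°; θ(m_l=2) ≈ 68.58°

For 6h, l = 5.
L_z,max = lℏ = 5ℏ.
cos θ_min = 5/√30, so θ_min ≈ 24.09°.
For m_l = 2: cos θ = 2/√30, θ ≈ 68.58°.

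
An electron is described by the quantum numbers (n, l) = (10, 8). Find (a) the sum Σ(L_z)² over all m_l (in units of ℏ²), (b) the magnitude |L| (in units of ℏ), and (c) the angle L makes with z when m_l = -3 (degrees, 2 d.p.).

Σ(L_z)² = 408 ℏ²; |L| = 6√2 ℏ ≈ 8.485ℏ; θ(m_l=-3) ≈ 110.70°

Σ m_l² = 408, so Σ(L_z)² = 408 ℏ².
|L| = ℏ√(8·9) = 6√2 ℏ ≈ 8.485ℏ.
For m_l = -3: cos θ = -3/√72, θ ≈ 110.70°.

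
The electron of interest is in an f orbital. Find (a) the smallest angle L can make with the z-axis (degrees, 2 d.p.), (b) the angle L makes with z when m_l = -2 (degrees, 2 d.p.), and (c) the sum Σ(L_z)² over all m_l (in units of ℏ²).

For an f orbital, l = 3.
cos θ_min = 3/√12, so θ_min ≈ 30.00°.
For m_l = -2: cos θ = -2/√12, θ ≈ 125.26°.
Σ m_l² = 28, so Σ(L_z)² = 28 ℏ².

θ_min ≈ 30.00°; θ(m_l=-2) ≈ 125.26°; Σ(L_z)² = 28 ℏ²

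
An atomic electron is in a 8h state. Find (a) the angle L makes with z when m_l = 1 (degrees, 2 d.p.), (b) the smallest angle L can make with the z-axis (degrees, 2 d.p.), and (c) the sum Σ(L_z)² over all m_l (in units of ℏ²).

The 8h subshell has l = 5.
For m_l = 1: cos θ = 1/√30, θ ≈ 79.48°.
cos θ_min = 5/√30, so θ_min ≈ 24.09°.
Σ m_l² = 110, so Σ(L_z)² = 110 ℏ².

θ(m_l=1) ≈ 79.48°; θ_min ≈ 24.09°; Σ(L_z)² = 110 ℏ²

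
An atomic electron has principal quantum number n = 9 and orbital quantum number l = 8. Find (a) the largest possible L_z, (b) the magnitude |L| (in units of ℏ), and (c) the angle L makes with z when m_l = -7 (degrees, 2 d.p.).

L_z,max = lℏ = 8ℏ.
|L| = ℏ√(8·9) = 6√2 ℏ ≈ 8.485ℏ.
For m_l = -7: cos θ = -7/√72, θ ≈ 145.58°.

L_z,max = 8ℏ; |L| = 6√2 ℏ ≈ 8.485ℏ; θ(m_l=-7) ≈ 145.58°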